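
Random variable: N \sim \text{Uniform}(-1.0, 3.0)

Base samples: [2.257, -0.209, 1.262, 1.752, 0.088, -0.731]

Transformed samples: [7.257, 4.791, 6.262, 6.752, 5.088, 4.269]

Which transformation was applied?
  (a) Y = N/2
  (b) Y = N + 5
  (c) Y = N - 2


Checking option (b) Y = N + 5:
  N = 2.257 -> Y = 7.257 ✓
  N = -0.209 -> Y = 4.791 ✓
  N = 1.262 -> Y = 6.262 ✓
All samples match this transformation.

(b) N + 5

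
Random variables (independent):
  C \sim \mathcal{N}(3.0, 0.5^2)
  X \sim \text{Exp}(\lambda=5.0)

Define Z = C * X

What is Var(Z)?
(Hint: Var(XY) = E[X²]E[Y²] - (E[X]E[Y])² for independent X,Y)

Var(XY) = E[X²]E[Y²] - (E[X]E[Y])²
E[C] = 3, Var(C) = 0.25
E[X] = 0.2, Var(X) = 0.04
E[C²] = 0.25 + 3² = 9.25
E[X²] = 0.04 + 0.2² = 0.08
Var(Z) = 9.25*0.08 - (3*0.2)²
= 0.74 - 0.36 = 0.38

0.38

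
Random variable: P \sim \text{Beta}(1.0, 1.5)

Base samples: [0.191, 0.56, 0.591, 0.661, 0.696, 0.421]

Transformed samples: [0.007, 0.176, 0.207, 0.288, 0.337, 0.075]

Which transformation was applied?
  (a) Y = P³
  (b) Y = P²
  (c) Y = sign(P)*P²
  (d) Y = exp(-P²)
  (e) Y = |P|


Checking option (a) Y = P³:
  P = 0.191 -> Y = 0.007 ✓
  P = 0.56 -> Y = 0.176 ✓
  P = 0.591 -> Y = 0.207 ✓
All samples match this transformation.

(a) P³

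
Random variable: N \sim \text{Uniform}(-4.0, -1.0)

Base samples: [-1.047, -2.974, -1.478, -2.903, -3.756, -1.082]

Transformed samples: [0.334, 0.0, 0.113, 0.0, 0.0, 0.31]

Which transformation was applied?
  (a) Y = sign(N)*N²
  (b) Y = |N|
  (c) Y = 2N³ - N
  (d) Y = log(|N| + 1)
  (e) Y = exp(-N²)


Checking option (e) Y = exp(-N²):
  N = -1.047 -> Y = 0.334 ✓
  N = -2.974 -> Y = 0.0 ✓
  N = -1.478 -> Y = 0.113 ✓
All samples match this transformation.

(e) exp(-N²)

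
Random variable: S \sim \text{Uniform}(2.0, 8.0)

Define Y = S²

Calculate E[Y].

E[S²] = Var(S) + (E[S])² = 3 + 25 = 28

28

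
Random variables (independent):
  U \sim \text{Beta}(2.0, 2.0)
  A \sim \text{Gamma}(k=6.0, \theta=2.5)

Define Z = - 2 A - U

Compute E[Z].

E[Z] = -1*E[U] - 2*E[A]
E[U] = 0.5
E[A] = 15
E[Z] = -1*0.5 - 2*15 = -30.5

-30.5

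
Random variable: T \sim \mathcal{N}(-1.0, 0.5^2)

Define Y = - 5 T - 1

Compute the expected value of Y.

For Y = -5T - 1:
E[Y] = -5 * E[T] - 1
E[T] = -1.0 = -1
E[Y] = -5 * (-1) - 1 = 4

4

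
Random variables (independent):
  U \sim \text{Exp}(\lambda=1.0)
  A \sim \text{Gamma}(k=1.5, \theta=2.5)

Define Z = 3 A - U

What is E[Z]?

E[Z] = -1*E[U] + 3*E[A]
E[U] = 1
E[A] = 3.75
E[Z] = -1*1 + 3*3.75 = 10.25

10.25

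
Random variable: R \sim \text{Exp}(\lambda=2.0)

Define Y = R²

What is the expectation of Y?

Using E[X²] = Var(X) + (E[X])²:
E[R] = 0.5
Var(R) = 1/2.0^2 = 0.25
E[R²] = 0.25 + 0.5² = 0.25 + 0.25 = 0.5

0.5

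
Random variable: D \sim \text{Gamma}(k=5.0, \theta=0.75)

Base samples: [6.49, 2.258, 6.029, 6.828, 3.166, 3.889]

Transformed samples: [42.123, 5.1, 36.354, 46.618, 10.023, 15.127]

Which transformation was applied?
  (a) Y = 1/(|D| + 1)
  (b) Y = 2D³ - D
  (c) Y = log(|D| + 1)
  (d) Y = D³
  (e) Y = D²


Checking option (e) Y = D²:
  D = 6.49 -> Y = 42.123 ✓
  D = 2.258 -> Y = 5.1 ✓
  D = 6.029 -> Y = 36.354 ✓
All samples match this transformation.

(e) D²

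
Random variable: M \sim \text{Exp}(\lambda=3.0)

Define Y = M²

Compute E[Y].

E[M²] = Var(M) + (E[M])² = 0.11111111 + 0.11111111 = 0.22222222

0.22222222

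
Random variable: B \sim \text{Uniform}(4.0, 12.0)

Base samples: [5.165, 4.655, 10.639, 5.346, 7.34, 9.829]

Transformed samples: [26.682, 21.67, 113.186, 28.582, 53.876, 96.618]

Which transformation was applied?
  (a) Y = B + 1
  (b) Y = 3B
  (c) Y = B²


Checking option (c) Y = B²:
  B = 5.165 -> Y = 26.682 ✓
  B = 4.655 -> Y = 21.67 ✓
  B = 10.639 -> Y = 113.186 ✓
All samples match this transformation.

(c) B²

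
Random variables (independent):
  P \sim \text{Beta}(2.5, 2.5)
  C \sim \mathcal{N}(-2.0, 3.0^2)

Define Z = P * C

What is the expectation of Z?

For independent RVs: E[XY] = E[X]*E[Y]
E[P] = 0.5
E[C] = -2
E[Z] = 0.5 * (-2) = -1

-1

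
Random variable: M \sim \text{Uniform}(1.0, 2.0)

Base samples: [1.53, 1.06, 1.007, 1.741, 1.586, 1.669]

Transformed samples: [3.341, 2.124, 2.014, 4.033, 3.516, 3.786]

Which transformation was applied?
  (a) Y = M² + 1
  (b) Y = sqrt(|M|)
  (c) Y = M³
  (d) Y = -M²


Checking option (a) Y = M² + 1:
  M = 1.53 -> Y = 3.341 ✓
  M = 1.06 -> Y = 2.124 ✓
  M = 1.007 -> Y = 2.014 ✓
All samples match this transformation.

(a) M² + 1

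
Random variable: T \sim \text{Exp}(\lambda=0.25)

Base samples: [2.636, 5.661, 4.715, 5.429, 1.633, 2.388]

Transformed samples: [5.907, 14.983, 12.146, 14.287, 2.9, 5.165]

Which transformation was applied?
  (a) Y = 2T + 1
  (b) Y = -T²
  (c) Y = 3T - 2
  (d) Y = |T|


Checking option (c) Y = 3T - 2:
  T = 2.636 -> Y = 5.907 ✓
  T = 5.661 -> Y = 14.983 ✓
  T = 4.715 -> Y = 12.146 ✓
All samples match this transformation.

(c) 3T - 2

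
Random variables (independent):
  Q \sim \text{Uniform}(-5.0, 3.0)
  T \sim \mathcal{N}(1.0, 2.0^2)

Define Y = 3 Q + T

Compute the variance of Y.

For independent RVs: Var(aX + bY) = a²Var(X) + b²Var(Y)
Var(Q) = 5.3333333
Var(T) = 4
Var(Y) = 3²*5.3333333 + 1²*4
= 9*5.3333333 + 1*4 = 52

52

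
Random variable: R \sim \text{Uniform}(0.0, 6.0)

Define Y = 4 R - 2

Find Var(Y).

For Y = aR + b: Var(Y) = a² * Var(R)
Var(R) = (6 - 0)^2/12 = 3
Var(Y) = 4² * 3 = 16 * 3 = 48

48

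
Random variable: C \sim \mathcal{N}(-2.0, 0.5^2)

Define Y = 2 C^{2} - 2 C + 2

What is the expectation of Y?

E[Y] = 2*E[C²] - 2*E[C] + 2
E[C] = -2
E[C²] = Var(C) + (E[C])² = 0.25 + 4 = 4.25
E[Y] = 2*4.25 - 2*(-2) + 2 = 14.5

14.5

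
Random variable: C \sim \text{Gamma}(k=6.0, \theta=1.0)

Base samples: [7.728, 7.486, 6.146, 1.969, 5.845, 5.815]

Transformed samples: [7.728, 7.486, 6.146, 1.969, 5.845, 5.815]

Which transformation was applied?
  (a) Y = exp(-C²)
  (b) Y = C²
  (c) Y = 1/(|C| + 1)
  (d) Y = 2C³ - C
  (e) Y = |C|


Checking option (e) Y = |C|:
  C = 7.728 -> Y = 7.728 ✓
  C = 7.486 -> Y = 7.486 ✓
  C = 6.146 -> Y = 6.146 ✓
All samples match this transformation.

(e) |C|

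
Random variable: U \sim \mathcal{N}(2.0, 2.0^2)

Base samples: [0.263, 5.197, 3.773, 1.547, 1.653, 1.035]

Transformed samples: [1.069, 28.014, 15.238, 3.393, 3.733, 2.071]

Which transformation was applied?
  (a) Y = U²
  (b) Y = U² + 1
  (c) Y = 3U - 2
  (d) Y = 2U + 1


Checking option (b) Y = U² + 1:
  U = 0.263 -> Y = 1.069 ✓
  U = 5.197 -> Y = 28.014 ✓
  U = 3.773 -> Y = 15.238 ✓
All samples match this transformation.

(b) U² + 1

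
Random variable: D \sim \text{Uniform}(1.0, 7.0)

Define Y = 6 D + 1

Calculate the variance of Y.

For Y = aD + b: Var(Y) = a² * Var(D)
Var(D) = (7 - 1)^2/12 = 3
Var(Y) = 6² * 3 = 36 * 3 = 108

108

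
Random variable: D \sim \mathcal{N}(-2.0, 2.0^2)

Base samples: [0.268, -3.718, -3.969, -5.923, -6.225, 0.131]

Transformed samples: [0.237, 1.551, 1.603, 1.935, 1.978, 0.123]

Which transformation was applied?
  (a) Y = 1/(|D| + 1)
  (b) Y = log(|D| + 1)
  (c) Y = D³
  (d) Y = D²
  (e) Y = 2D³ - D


Checking option (b) Y = log(|D| + 1):
  D = 0.268 -> Y = 0.237 ✓
  D = -3.718 -> Y = 1.551 ✓
  D = -3.969 -> Y = 1.603 ✓
All samples match this transformation.

(b) log(|D| + 1)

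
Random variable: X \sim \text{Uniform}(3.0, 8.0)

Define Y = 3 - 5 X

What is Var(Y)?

For Y = aX + b: Var(Y) = a² * Var(X)
Var(X) = (8 - 3)^2/12 = 2.0833333
Var(Y) = (-5)² * 2.0833333 = 25 * 2.0833333 = 52.083333

52.083333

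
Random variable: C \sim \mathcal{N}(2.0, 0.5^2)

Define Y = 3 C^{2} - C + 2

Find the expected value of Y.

E[Y] = 3*E[C²] - 1*E[C] + 2
E[C] = 2
E[C²] = Var(C) + (E[C])² = 0.25 + 4 = 4.25
E[Y] = 3*4.25 - 1*2 + 2 = 12.75

12.75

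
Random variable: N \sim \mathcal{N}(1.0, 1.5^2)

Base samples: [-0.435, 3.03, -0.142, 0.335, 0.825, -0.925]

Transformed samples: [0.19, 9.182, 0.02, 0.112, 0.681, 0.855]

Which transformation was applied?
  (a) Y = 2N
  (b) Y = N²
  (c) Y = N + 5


Checking option (b) Y = N²:
  N = -0.435 -> Y = 0.19 ✓
  N = 3.03 -> Y = 9.182 ✓
  N = -0.142 -> Y = 0.02 ✓
All samples match this transformation.

(b) N²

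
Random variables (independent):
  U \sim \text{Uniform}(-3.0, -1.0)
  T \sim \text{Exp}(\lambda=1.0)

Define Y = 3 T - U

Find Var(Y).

For independent RVs: Var(aX + bY) = a²Var(X) + b²Var(Y)
Var(U) = 0.33333333
Var(T) = 1
Var(Y) = (-1)²*0.33333333 + 3²*1
= 1*0.33333333 + 9*1 = 9.3333333

9.3333333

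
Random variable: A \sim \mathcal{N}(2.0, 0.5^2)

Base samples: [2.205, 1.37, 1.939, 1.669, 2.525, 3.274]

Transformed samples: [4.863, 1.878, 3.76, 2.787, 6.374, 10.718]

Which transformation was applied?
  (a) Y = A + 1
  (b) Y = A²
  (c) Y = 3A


Checking option (b) Y = A²:
  A = 2.205 -> Y = 4.863 ✓
  A = 1.37 -> Y = 1.878 ✓
  A = 1.939 -> Y = 3.76 ✓
All samples match this transformation.

(b) A²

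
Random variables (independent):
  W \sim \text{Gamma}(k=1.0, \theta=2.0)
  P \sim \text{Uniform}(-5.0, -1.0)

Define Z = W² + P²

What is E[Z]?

E[Z] = E[W²] + E[P²]
E[W²] = Var(W) + E[W]² = 4 + 4 = 8
E[P²] = Var(P) + E[P]² = 1.3333333 + 9 = 10.333333
E[Z] = 8 + 10.333333 = 18.333333

18.333333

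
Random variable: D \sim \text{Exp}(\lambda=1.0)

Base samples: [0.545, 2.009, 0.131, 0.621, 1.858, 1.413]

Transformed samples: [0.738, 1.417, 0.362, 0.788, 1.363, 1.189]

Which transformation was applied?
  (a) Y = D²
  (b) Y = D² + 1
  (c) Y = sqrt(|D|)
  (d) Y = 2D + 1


Checking option (c) Y = sqrt(|D|):
  D = 0.545 -> Y = 0.738 ✓
  D = 2.009 -> Y = 1.417 ✓
  D = 0.131 -> Y = 0.362 ✓
All samples match this transformation.

(c) sqrt(|D|)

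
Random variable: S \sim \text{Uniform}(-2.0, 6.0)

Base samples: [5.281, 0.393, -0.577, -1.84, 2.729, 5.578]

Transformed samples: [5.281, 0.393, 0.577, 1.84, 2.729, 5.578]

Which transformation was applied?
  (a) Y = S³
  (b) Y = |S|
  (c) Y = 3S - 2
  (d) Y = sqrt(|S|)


Checking option (b) Y = |S|:
  S = 5.281 -> Y = 5.281 ✓
  S = 0.393 -> Y = 0.393 ✓
  S = -0.577 -> Y = 0.577 ✓
All samples match this transformation.

(b) |S|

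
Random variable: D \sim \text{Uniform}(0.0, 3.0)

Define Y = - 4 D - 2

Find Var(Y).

For Y = aD + b: Var(Y) = a² * Var(D)
Var(D) = (3 - 0)^2/12 = 0.75
Var(Y) = (-4)² * 0.75 = 16 * 0.75 = 12

12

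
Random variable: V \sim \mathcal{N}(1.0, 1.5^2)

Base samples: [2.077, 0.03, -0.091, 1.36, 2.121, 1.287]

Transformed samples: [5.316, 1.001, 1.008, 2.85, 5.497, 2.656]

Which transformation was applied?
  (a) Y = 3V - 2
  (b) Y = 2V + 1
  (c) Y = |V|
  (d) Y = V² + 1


Checking option (d) Y = V² + 1:
  V = 2.077 -> Y = 5.316 ✓
  V = 0.03 -> Y = 1.001 ✓
  V = -0.091 -> Y = 1.008 ✓
All samples match this transformation.

(d) V² + 1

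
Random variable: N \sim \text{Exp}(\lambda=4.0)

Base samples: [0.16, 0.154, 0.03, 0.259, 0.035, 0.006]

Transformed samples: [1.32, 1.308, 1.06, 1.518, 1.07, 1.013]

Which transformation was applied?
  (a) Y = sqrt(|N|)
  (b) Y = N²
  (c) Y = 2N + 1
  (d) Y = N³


Checking option (c) Y = 2N + 1:
  N = 0.16 -> Y = 1.32 ✓
  N = 0.154 -> Y = 1.308 ✓
  N = 0.03 -> Y = 1.06 ✓
All samples match this transformation.

(c) 2N + 1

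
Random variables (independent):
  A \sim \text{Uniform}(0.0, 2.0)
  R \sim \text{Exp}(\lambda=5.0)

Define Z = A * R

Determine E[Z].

For independent RVs: E[XY] = E[X]*E[Y]
E[A] = 1
E[R] = 0.2
E[Z] = 1 * 0.2 = 0.2

0.2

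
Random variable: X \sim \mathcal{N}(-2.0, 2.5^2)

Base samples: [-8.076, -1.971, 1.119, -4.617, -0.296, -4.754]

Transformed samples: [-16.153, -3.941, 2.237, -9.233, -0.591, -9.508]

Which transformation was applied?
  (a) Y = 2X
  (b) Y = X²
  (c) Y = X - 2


Checking option (a) Y = 2X:
  X = -8.076 -> Y = -16.153 ✓
  X = -1.971 -> Y = -3.941 ✓
  X = 1.119 -> Y = 2.237 ✓
All samples match this transformation.

(a) 2X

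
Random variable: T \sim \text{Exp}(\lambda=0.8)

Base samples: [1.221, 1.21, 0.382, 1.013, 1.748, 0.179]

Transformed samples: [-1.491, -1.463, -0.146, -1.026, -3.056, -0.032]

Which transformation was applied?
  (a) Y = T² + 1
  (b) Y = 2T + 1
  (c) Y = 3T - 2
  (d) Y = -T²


Checking option (d) Y = -T²:
  T = 1.221 -> Y = -1.491 ✓
  T = 1.21 -> Y = -1.463 ✓
  T = 0.382 -> Y = -0.146 ✓
All samples match this transformation.

(d) -T²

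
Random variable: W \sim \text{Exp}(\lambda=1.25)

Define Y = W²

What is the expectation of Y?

E[W²] = Var(W) + (E[W])² = 0.64 + 0.64 = 1.28

1.28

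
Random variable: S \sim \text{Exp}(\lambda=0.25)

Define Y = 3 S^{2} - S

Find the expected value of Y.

E[Y] = 3*E[S²] - 1*E[S]
E[S] = 4
E[S²] = Var(S) + (E[S])² = 16 + 16 = 32
E[Y] = 3*32 - 1*4 = 92

92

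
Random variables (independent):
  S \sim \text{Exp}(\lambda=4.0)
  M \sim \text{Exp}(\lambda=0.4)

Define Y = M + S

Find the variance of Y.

For independent RVs: Var(aX + bY) = a²Var(X) + b²Var(Y)
Var(S) = 0.0625
Var(M) = 6.25
Var(Y) = 1²*0.0625 + 1²*6.25
= 1*0.0625 + 1*6.25 = 6.3125

6.3125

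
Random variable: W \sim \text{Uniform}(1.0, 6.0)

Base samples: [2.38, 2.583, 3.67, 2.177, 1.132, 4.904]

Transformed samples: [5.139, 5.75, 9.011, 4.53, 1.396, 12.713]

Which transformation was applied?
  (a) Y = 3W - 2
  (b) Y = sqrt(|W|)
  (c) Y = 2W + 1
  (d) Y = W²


Checking option (a) Y = 3W - 2:
  W = 2.38 -> Y = 5.139 ✓
  W = 2.583 -> Y = 5.75 ✓
  W = 3.67 -> Y = 9.011 ✓
All samples match this transformation.

(a) 3W - 2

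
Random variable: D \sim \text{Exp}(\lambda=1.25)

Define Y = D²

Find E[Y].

Using E[X²] = Var(X) + (E[X])²:
E[D] = 0.8
Var(D) = 1/1.25^2 = 0.64
E[D²] = 0.64 + 0.8² = 0.64 + 0.64 = 1.28

1.28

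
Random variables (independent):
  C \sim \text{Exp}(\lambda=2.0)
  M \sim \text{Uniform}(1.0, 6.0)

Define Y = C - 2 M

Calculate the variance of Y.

For independent RVs: Var(aX + bY) = a²Var(X) + b²Var(Y)
Var(C) = 0.25
Var(M) = 2.0833333
Var(Y) = 1²*0.25 + (-2)²*2.0833333
= 1*0.25 + 4*2.0833333 = 8.5833333

8.5833333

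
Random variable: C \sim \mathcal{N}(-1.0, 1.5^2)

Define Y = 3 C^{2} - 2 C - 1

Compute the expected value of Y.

E[Y] = 3*E[C²] - 2*E[C] - 1
E[C] = -1
E[C²] = Var(C) + (E[C])² = 2.25 + 1 = 3.25
E[Y] = 3*3.25 - 2*(-1) - 1 = 10.75

10.75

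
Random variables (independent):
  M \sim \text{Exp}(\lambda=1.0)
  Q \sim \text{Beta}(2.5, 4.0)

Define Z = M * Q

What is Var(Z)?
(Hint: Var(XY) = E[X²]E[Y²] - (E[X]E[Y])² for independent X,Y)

Var(XY) = E[X²]E[Y²] - (E[X]E[Y])²
E[M] = 1, Var(M) = 1
E[Q] = 0.38461538, Var(Q) = 0.031558185
E[M²] = 1 + 1² = 2
E[Q²] = 0.031558185 + 0.38461538² = 0.17948718
Var(Z) = 2*0.17948718 - (1*0.38461538)²
= 0.35897436 - 0.14792899 = 0.21104536

0.21104536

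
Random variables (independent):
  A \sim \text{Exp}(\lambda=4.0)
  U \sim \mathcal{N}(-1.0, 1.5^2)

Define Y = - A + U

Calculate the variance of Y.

For independent RVs: Var(aX + bY) = a²Var(X) + b²Var(Y)
Var(A) = 0.0625
Var(U) = 2.25
Var(Y) = (-1)²*0.0625 + 1²*2.25
= 1*0.0625 + 1*2.25 = 2.3125

2.3125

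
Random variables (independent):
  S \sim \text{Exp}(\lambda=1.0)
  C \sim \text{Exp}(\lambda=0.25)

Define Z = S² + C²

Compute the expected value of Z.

E[Z] = E[S²] + E[C²]
E[S²] = Var(S) + E[S]² = 1 + 1 = 2
E[C²] = Var(C) + E[C]² = 16 + 16 = 32
E[Z] = 2 + 32 = 34

34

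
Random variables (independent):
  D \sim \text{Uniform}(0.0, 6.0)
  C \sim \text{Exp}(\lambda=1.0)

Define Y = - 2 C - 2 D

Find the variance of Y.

For independent RVs: Var(aX + bY) = a²Var(X) + b²Var(Y)
Var(D) = 3
Var(C) = 1
Var(Y) = (-2)²*3 + (-2)²*1
= 4*3 + 4*1 = 16

16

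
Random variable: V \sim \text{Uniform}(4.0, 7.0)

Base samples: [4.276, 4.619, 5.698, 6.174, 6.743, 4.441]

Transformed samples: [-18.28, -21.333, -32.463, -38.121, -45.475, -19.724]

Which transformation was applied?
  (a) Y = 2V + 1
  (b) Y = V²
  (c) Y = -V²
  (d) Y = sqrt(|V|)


Checking option (c) Y = -V²:
  V = 4.276 -> Y = -18.28 ✓
  V = 4.619 -> Y = -21.333 ✓
  V = 5.698 -> Y = -32.463 ✓
All samples match this transformation.

(c) -V²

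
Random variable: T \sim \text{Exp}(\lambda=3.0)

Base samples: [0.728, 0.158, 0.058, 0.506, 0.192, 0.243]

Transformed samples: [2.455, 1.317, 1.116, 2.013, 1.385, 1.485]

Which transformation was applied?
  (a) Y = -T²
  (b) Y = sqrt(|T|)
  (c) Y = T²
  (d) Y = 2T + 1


Checking option (d) Y = 2T + 1:
  T = 0.728 -> Y = 2.455 ✓
  T = 0.158 -> Y = 1.317 ✓
  T = 0.058 -> Y = 1.116 ✓
All samples match this transformation.

(d) 2T + 1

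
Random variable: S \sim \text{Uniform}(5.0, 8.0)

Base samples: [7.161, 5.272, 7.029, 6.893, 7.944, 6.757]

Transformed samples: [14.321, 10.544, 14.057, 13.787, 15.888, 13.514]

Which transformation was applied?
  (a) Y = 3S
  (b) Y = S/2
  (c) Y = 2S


Checking option (c) Y = 2S:
  S = 7.161 -> Y = 14.321 ✓
  S = 5.272 -> Y = 10.544 ✓
  S = 7.029 -> Y = 14.057 ✓
All samples match this transformation.

(c) 2S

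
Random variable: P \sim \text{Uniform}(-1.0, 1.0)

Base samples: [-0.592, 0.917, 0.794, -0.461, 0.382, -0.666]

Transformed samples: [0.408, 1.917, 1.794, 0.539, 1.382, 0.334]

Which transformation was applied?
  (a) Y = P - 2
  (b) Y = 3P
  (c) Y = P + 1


Checking option (c) Y = P + 1:
  P = -0.592 -> Y = 0.408 ✓
  P = 0.917 -> Y = 1.917 ✓
  P = 0.794 -> Y = 1.794 ✓
All samples match this transformation.

(c) P + 1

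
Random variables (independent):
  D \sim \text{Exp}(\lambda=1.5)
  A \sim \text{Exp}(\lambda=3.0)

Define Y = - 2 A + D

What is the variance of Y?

For independent RVs: Var(aX + bY) = a²Var(X) + b²Var(Y)
Var(D) = 0.44444444
Var(A) = 0.11111111
Var(Y) = 1²*0.44444444 + (-2)²*0.11111111
= 1*0.44444444 + 4*0.11111111 = 0.88888889

0.88888889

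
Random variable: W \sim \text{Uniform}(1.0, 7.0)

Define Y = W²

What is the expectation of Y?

E[W²] = Var(W) + (E[W])² = 3 + 16 = 19

19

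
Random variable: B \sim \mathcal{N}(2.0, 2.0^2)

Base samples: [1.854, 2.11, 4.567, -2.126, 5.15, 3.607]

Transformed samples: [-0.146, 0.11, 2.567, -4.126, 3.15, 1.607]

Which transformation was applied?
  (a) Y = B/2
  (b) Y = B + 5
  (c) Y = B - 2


Checking option (c) Y = B - 2:
  B = 1.854 -> Y = -0.146 ✓
  B = 2.11 -> Y = 0.11 ✓
  B = 4.567 -> Y = 2.567 ✓
All samples match this transformation.

(c) B - 2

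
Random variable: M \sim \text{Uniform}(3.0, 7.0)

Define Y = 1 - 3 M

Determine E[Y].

For Y = -3M + 1:
E[Y] = -3 * E[M] + 1
E[M] = (3 + 7)/2 = 5
E[Y] = -3 * 5 + 1 = -14

-14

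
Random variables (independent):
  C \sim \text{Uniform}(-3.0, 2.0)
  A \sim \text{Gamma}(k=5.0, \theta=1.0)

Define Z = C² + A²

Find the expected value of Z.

E[Z] = E[C²] + E[A²]
E[C²] = Var(C) + E[C]² = 2.0833333 + 0.25 = 2.3333333
E[A²] = Var(A) + E[A]² = 5 + 25 = 30
E[Z] = 2.3333333 + 30 = 32.333333

32.333333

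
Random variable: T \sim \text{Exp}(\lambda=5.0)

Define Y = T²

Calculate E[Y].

Using E[X²] = Var(X) + (E[X])²:
E[T] = 0.2
Var(T) = 1/5.0^2 = 0.04
E[T²] = 0.04 + 0.2² = 0.04 + 0.04 = 0.08

0.08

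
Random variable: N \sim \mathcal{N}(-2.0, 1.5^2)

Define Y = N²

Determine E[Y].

Using E[X²] = Var(X) + (E[X])²:
E[N] = -2
Var(N) = 1.5^2 = 2.25
E[N²] = 2.25 + (-2)² = 2.25 + 4 = 6.25

6.25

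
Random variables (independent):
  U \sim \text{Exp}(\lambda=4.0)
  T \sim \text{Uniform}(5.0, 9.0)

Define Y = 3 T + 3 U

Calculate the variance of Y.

For independent RVs: Var(aX + bY) = a²Var(X) + b²Var(Y)
Var(U) = 0.0625
Var(T) = 1.3333333
Var(Y) = 3²*0.0625 + 3²*1.3333333
= 9*0.0625 + 9*1.3333333 = 12.5625

12.5625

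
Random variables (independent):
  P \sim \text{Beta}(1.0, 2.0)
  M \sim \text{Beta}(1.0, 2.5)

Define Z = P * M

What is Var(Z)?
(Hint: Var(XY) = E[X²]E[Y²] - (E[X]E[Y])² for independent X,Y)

Var(XY) = E[X²]E[Y²] - (E[X]E[Y])²
E[P] = 0.33333333, Var(P) = 0.055555556
E[M] = 0.28571429, Var(M) = 0.045351474
E[P²] = 0.055555556 + 0.33333333² = 0.16666667
E[M²] = 0.045351474 + 0.28571429² = 0.12698413
Var(Z) = 0.16666667*0.12698413 - (0.33333333*0.28571429)²
= 0.021164021 - 0.0090702948 = 0.012093726

0.012093726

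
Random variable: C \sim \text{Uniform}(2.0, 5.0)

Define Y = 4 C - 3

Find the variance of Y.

For Y = aC + b: Var(Y) = a² * Var(C)
Var(C) = (5 - 2)^2/12 = 0.75
Var(Y) = 4² * 0.75 = 16 * 0.75 = 12

12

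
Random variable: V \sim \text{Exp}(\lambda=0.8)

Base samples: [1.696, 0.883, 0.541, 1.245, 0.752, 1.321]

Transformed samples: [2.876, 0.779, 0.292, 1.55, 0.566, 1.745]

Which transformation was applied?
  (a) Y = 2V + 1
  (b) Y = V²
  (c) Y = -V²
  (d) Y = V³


Checking option (b) Y = V²:
  V = 1.696 -> Y = 2.876 ✓
  V = 0.883 -> Y = 0.779 ✓
  V = 0.541 -> Y = 0.292 ✓
All samples match this transformation.

(b) V²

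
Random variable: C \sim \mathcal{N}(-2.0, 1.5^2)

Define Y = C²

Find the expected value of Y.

E[C²] = Var(C) + (E[C])² = 2.25 + 4 = 6.25

6.25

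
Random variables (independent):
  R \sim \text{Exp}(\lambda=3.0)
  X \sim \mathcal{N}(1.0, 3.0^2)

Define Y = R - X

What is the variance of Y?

For independent RVs: Var(aX + bY) = a²Var(X) + b²Var(Y)
Var(R) = 0.11111111
Var(X) = 9
Var(Y) = 1²*0.11111111 + (-1)²*9
= 1*0.11111111 + 1*9 = 9.1111111

9.1111111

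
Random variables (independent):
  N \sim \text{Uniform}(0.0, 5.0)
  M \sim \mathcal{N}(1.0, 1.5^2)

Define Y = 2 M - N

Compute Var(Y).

For independent RVs: Var(aX + bY) = a²Var(X) + b²Var(Y)
Var(N) = 2.0833333
Var(M) = 2.25
Var(Y) = (-1)²*2.0833333 + 2²*2.25
= 1*2.0833333 + 4*2.25 = 11.083333

11.083333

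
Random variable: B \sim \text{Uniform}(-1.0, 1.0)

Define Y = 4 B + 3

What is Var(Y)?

For Y = aB + b: Var(Y) = a² * Var(B)
Var(B) = (1 + 1)^2/12 = 0.33333333
Var(Y) = 4² * 0.33333333 = 16 * 0.33333333 = 5.3333333

5.3333333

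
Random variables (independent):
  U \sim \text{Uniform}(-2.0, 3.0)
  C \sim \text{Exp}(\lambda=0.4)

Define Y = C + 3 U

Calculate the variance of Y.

For independent RVs: Var(aX + bY) = a²Var(X) + b²Var(Y)
Var(U) = 2.0833333
Var(C) = 6.25
Var(Y) = 3²*2.0833333 + 1²*6.25
= 9*2.0833333 + 1*6.25 = 25

25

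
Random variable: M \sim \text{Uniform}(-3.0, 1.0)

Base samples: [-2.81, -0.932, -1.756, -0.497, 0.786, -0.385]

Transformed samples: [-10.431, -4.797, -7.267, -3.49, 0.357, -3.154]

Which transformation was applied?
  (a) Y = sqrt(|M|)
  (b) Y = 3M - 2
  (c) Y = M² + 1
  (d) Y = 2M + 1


Checking option (b) Y = 3M - 2:
  M = -2.81 -> Y = -10.431 ✓
  M = -0.932 -> Y = -4.797 ✓
  M = -1.756 -> Y = -7.267 ✓
All samples match this transformation.

(b) 3M - 2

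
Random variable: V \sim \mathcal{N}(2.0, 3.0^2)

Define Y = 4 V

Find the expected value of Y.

For Y = 4V:
E[Y] = 4 * E[V]
E[V] = 2.0 = 2
E[Y] = 4 * 2 = 8

8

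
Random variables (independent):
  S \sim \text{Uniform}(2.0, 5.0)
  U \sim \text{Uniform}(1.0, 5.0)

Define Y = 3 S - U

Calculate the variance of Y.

For independent RVs: Var(aX + bY) = a²Var(X) + b²Var(Y)
Var(S) = 0.75
Var(U) = 1.3333333
Var(Y) = 3²*0.75 + (-1)²*1.3333333
= 9*0.75 + 1*1.3333333 = 8.0833333

8.0833333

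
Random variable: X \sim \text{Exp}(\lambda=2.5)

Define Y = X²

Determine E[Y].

E[X²] = Var(X) + (E[X])² = 0.16 + 0.16 = 0.32

0.32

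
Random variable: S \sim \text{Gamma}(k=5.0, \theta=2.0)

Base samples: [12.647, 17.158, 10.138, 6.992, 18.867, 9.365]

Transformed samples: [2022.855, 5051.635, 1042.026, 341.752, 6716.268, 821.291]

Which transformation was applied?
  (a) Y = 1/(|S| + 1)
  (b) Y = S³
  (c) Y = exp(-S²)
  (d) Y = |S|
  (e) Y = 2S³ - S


Checking option (b) Y = S³:
  S = 12.647 -> Y = 2022.855 ✓
  S = 17.158 -> Y = 5051.635 ✓
  S = 10.138 -> Y = 1042.026 ✓
All samples match this transformation.

(b) S³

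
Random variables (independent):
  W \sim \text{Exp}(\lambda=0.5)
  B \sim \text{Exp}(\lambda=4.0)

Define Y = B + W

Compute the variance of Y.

For independent RVs: Var(aX + bY) = a²Var(X) + b²Var(Y)
Var(W) = 4
Var(B) = 0.0625
Var(Y) = 1²*4 + 1²*0.0625
= 1*4 + 1*0.0625 = 4.0625

4.0625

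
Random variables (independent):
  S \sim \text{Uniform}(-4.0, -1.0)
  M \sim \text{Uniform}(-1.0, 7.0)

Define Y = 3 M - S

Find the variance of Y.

For independent RVs: Var(aX + bY) = a²Var(X) + b²Var(Y)
Var(S) = 0.75
Var(M) = 5.3333333
Var(Y) = (-1)²*0.75 + 3²*5.3333333
= 1*0.75 + 9*5.3333333 = 48.75

48.75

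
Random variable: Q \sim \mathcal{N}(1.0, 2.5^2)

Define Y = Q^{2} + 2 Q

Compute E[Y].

E[Y] = 1*E[Q²] + 2*E[Q]
E[Q] = 1
E[Q²] = Var(Q) + (E[Q])² = 6.25 + 1 = 7.25
E[Y] = 1*7.25 + 2*1 = 9.25

9.25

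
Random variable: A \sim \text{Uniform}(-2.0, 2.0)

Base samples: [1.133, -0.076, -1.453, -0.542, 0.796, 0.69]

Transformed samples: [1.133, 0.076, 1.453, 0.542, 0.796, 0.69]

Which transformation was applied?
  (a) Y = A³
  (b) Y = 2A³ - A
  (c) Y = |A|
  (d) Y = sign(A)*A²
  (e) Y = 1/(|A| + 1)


Checking option (c) Y = |A|:
  A = 1.133 -> Y = 1.133 ✓
  A = -0.076 -> Y = 0.076 ✓
  A = -1.453 -> Y = 1.453 ✓
All samples match this transformation.

(c) |A|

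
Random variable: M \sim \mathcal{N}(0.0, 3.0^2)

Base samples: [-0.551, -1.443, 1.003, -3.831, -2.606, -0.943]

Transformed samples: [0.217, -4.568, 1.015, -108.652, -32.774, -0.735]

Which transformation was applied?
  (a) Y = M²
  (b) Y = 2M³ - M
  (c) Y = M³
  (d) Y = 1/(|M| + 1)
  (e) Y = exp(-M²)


Checking option (b) Y = 2M³ - M:
  M = -0.551 -> Y = 0.217 ✓
  M = -1.443 -> Y = -4.568 ✓
  M = 1.003 -> Y = 1.015 ✓
All samples match this transformation.

(b) 2M³ - M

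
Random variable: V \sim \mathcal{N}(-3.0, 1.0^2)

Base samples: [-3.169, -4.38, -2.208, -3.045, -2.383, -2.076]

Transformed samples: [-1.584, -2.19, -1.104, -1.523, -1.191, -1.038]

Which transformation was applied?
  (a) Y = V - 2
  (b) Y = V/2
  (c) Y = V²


Checking option (b) Y = V/2:
  V = -3.169 -> Y = -1.584 ✓
  V = -4.38 -> Y = -2.19 ✓
  V = -2.208 -> Y = -1.104 ✓
All samples match this transformation.

(b) V/2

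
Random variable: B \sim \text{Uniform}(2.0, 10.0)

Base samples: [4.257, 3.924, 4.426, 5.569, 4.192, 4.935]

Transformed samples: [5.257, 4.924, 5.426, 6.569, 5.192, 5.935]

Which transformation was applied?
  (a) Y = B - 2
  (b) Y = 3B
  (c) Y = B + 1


Checking option (c) Y = B + 1:
  B = 4.257 -> Y = 5.257 ✓
  B = 3.924 -> Y = 4.924 ✓
  B = 4.426 -> Y = 5.426 ✓
All samples match this transformation.

(c) B + 1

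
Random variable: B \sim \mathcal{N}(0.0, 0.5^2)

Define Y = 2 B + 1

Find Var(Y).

For Y = aB + b: Var(Y) = a² * Var(B)
Var(B) = 0.5^2 = 0.25
Var(Y) = 2² * 0.25 = 4 * 0.25 = 1

1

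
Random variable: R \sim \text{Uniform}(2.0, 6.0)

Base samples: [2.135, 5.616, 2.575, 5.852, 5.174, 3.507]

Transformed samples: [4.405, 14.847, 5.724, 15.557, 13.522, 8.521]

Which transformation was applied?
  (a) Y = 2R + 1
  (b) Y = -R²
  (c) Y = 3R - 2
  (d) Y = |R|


Checking option (c) Y = 3R - 2:
  R = 2.135 -> Y = 4.405 ✓
  R = 5.616 -> Y = 14.847 ✓
  R = 2.575 -> Y = 5.724 ✓
All samples match this transformation.

(c) 3R - 2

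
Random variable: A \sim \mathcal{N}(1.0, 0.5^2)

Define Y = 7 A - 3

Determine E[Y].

For Y = 7A - 3:
E[Y] = 7 * E[A] - 3
E[A] = 1.0 = 1
E[Y] = 7 * 1 - 3 = 4

4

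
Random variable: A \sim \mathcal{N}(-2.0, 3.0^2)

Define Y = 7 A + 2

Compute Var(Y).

For Y = aA + b: Var(Y) = a² * Var(A)
Var(A) = 3.0^2 = 9
Var(Y) = 7² * 9 = 49 * 9 = 441

441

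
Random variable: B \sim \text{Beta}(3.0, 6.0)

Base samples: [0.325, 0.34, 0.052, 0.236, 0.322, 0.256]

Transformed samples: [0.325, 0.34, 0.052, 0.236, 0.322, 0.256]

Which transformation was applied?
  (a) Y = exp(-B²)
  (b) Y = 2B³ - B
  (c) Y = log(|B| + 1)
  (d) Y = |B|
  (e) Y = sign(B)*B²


Checking option (d) Y = |B|:
  B = 0.325 -> Y = 0.325 ✓
  B = 0.34 -> Y = 0.34 ✓
  B = 0.052 -> Y = 0.052 ✓
All samples match this transformation.

(d) |B|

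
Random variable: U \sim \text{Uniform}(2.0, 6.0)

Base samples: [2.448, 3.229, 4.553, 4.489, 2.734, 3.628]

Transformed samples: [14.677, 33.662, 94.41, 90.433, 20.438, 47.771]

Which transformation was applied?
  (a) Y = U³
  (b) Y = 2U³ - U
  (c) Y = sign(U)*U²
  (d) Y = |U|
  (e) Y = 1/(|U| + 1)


Checking option (a) Y = U³:
  U = 2.448 -> Y = 14.677 ✓
  U = 3.229 -> Y = 33.662 ✓
  U = 4.553 -> Y = 94.41 ✓
All samples match this transformation.

(a) U³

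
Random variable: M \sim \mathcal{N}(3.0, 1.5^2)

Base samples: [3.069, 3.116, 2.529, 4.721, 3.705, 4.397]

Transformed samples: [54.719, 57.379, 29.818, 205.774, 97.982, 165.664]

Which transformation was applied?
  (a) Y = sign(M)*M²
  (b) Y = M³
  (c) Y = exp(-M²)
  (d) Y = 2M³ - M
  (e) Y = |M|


Checking option (d) Y = 2M³ - M:
  M = 3.069 -> Y = 54.719 ✓
  M = 3.116 -> Y = 57.379 ✓
  M = 2.529 -> Y = 29.818 ✓
All samples match this transformation.

(d) 2M³ - M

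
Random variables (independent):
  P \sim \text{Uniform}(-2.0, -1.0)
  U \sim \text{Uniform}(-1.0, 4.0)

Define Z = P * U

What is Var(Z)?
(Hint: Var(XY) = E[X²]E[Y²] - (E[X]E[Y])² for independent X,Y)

Var(XY) = E[X²]E[Y²] - (E[X]E[Y])²
E[P] = -1.5, Var(P) = 0.083333333
E[U] = 1.5, Var(U) = 2.0833333
E[P²] = 0.083333333 + (-1.5)² = 2.3333333
E[U²] = 2.0833333 + 1.5² = 4.3333333
Var(Z) = 2.3333333*4.3333333 - (-1.5*1.5)²
= 10.111111 - 5.0625 = 5.0486111

5.0486111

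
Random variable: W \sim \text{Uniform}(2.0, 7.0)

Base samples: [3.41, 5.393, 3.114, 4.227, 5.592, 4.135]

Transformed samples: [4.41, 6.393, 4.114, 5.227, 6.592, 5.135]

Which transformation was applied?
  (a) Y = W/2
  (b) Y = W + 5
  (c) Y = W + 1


Checking option (c) Y = W + 1:
  W = 3.41 -> Y = 4.41 ✓
  W = 5.393 -> Y = 6.393 ✓
  W = 3.114 -> Y = 4.114 ✓
All samples match this transformation.

(c) W + 1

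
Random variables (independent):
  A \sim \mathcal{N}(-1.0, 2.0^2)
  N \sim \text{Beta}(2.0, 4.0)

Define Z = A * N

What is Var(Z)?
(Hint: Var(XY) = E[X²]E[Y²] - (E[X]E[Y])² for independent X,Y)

Var(XY) = E[X²]E[Y²] - (E[X]E[Y])²
E[A] = -1, Var(A) = 4
E[N] = 0.33333333, Var(N) = 0.031746032
E[A²] = 4 + (-1)² = 5
E[N²] = 0.031746032 + 0.33333333² = 0.14285714
Var(Z) = 5*0.14285714 - (-1*0.33333333)²
= 0.71428571 - 0.11111111 = 0.6031746

0.6031746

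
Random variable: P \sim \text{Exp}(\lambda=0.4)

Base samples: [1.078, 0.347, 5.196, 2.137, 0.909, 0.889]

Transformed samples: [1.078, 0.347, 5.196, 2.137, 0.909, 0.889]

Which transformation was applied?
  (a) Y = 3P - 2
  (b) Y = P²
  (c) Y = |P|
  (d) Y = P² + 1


Checking option (c) Y = |P|:
  P = 1.078 -> Y = 1.078 ✓
  P = 0.347 -> Y = 0.347 ✓
  P = 5.196 -> Y = 5.196 ✓
All samples match this transformation.

(c) |P|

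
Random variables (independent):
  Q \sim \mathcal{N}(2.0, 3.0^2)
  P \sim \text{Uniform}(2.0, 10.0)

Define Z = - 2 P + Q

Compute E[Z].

E[Z] = 1*E[Q] - 2*E[P]
E[Q] = 2
E[P] = 6
E[Z] = 1*2 - 2*6 = -10

-10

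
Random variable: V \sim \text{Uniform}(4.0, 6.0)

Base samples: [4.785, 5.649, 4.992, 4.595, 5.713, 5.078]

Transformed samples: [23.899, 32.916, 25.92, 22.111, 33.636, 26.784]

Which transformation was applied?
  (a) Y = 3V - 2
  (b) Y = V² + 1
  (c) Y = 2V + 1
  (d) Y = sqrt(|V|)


Checking option (b) Y = V² + 1:
  V = 4.785 -> Y = 23.899 ✓
  V = 5.649 -> Y = 32.916 ✓
  V = 4.992 -> Y = 25.92 ✓
All samples match this transformation.

(b) V² + 1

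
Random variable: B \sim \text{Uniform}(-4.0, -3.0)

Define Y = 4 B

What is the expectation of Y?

For Y = 4B:
E[Y] = 4 * E[B]
E[B] = (-4 - 3)/2 = -3.5
E[Y] = 4 * (-3.5) = -14

-14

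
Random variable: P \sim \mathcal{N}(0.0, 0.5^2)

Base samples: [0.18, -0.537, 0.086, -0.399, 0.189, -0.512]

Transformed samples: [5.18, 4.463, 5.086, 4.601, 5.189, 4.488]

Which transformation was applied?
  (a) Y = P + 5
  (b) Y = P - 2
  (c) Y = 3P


Checking option (a) Y = P + 5:
  P = 0.18 -> Y = 5.18 ✓
  P = -0.537 -> Y = 4.463 ✓
  P = 0.086 -> Y = 5.086 ✓
All samples match this transformation.

(a) P + 5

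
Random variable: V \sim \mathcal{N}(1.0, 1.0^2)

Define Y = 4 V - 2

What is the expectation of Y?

For Y = 4V - 2:
E[Y] = 4 * E[V] - 2
E[V] = 1.0 = 1
E[Y] = 4 * 1 - 2 = 2

2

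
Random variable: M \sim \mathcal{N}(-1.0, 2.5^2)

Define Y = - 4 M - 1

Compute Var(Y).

For Y = aM + b: Var(Y) = a² * Var(M)
Var(M) = 2.5^2 = 6.25
Var(Y) = (-4)² * 6.25 = 16 * 6.25 = 100

100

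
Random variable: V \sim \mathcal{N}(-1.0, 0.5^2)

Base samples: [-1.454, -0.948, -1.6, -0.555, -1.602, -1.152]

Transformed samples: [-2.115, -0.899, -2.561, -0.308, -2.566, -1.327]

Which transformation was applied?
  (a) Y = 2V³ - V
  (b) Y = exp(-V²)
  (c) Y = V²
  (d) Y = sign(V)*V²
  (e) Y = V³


Checking option (d) Y = sign(V)*V²:
  V = -1.454 -> Y = -2.115 ✓
  V = -0.948 -> Y = -0.899 ✓
  V = -1.6 -> Y = -2.561 ✓
All samples match this transformation.

(d) sign(V)*V²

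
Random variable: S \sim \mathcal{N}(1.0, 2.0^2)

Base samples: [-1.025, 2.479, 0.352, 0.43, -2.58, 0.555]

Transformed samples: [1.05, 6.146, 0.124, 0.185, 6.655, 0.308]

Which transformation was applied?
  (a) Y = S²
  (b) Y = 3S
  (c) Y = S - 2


Checking option (a) Y = S²:
  S = -1.025 -> Y = 1.05 ✓
  S = 2.479 -> Y = 6.146 ✓
  S = 0.352 -> Y = 0.124 ✓
All samples match this transformation.

(a) S²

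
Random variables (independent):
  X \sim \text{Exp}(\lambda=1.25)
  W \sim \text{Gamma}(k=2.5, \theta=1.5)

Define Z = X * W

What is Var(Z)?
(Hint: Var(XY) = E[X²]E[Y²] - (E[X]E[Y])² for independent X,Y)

Var(XY) = E[X²]E[Y²] - (E[X]E[Y])²
E[X] = 0.8, Var(X) = 0.64
E[W] = 3.75, Var(W) = 5.625
E[X²] = 0.64 + 0.8² = 1.28
E[W²] = 5.625 + 3.75² = 19.6875
Var(Z) = 1.28*19.6875 - (0.8*3.75)²
= 25.2 - 9 = 16.2

16.2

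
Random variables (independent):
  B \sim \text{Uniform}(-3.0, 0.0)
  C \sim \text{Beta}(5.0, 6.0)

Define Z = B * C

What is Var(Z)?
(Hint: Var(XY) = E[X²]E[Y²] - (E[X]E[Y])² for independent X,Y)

Var(XY) = E[X²]E[Y²] - (E[X]E[Y])²
E[B] = -1.5, Var(B) = 0.75
E[C] = 0.45454545, Var(C) = 0.020661157
E[B²] = 0.75 + (-1.5)² = 3
E[C²] = 0.020661157 + 0.45454545² = 0.22727273
Var(Z) = 3*0.22727273 - (-1.5*0.45454545)²
= 0.68181818 - 0.46487603 = 0.21694215

0.21694215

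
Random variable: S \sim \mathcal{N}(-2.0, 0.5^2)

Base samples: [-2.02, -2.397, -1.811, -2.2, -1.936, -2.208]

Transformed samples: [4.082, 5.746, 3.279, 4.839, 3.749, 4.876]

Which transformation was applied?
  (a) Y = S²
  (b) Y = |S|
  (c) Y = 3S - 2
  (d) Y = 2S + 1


Checking option (a) Y = S²:
  S = -2.02 -> Y = 4.082 ✓
  S = -2.397 -> Y = 5.746 ✓
  S = -1.811 -> Y = 3.279 ✓
All samples match this transformation.

(a) S²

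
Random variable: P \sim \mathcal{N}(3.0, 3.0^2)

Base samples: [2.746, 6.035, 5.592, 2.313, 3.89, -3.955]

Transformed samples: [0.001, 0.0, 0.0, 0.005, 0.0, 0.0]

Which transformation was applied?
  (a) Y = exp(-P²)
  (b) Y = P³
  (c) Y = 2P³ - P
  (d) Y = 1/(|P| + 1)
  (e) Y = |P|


Checking option (a) Y = exp(-P²):
  P = 2.746 -> Y = 0.001 ✓
  P = 6.035 -> Y = 0.0 ✓
  P = 5.592 -> Y = 0.0 ✓
All samples match this transformation.

(a) exp(-P²)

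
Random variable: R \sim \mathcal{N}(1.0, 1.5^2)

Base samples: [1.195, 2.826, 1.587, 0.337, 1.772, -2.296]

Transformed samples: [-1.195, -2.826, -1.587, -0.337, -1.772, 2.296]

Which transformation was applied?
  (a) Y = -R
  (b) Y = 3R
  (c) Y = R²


Checking option (a) Y = -R:
  R = 1.195 -> Y = -1.195 ✓
  R = 2.826 -> Y = -2.826 ✓
  R = 1.587 -> Y = -1.587 ✓
All samples match this transformation.

(a) -R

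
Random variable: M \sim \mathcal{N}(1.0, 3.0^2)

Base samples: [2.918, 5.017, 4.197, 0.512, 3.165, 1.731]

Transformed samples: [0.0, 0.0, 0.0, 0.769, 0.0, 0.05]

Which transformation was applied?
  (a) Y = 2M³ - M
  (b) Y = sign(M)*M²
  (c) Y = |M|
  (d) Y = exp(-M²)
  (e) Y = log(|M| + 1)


Checking option (d) Y = exp(-M²):
  M = 2.918 -> Y = 0.0 ✓
  M = 5.017 -> Y = 0.0 ✓
  M = 4.197 -> Y = 0.0 ✓
All samples match this transformation.

(d) exp(-M²)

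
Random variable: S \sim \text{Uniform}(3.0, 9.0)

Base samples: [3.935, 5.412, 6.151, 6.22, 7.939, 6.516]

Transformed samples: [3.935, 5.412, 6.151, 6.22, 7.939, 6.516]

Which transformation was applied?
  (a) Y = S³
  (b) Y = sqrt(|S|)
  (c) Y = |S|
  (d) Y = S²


Checking option (c) Y = |S|:
  S = 3.935 -> Y = 3.935 ✓
  S = 5.412 -> Y = 5.412 ✓
  S = 6.151 -> Y = 6.151 ✓
All samples match this transformation.

(c) |S|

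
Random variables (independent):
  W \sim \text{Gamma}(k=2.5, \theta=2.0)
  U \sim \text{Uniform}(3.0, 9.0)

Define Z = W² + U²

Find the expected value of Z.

E[Z] = E[W²] + E[U²]
E[W²] = Var(W) + E[W]² = 10 + 25 = 35
E[U²] = Var(U) + E[U]² = 3 + 36 = 39
E[Z] = 35 + 39 = 74

74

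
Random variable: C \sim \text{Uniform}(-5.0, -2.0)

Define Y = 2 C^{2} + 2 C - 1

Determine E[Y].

E[Y] = 2*E[C²] + 2*E[C] - 1
E[C] = -3.5
E[C²] = Var(C) + (E[C])² = 0.75 + 12.25 = 13
E[Y] = 2*13 + 2*(-3.5) - 1 = 18

18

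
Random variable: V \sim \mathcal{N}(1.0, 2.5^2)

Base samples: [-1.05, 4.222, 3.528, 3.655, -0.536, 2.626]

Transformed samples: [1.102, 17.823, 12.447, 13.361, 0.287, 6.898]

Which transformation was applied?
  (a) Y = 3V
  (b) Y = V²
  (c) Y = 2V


Checking option (b) Y = V²:
  V = -1.05 -> Y = 1.102 ✓
  V = 4.222 -> Y = 17.823 ✓
  V = 3.528 -> Y = 12.447 ✓
All samples match this transformation.

(b) V²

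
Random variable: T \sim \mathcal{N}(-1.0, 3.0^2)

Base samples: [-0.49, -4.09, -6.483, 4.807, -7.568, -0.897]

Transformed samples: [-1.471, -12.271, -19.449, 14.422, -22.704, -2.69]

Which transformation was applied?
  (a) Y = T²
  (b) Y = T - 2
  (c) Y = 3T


Checking option (c) Y = 3T:
  T = -0.49 -> Y = -1.471 ✓
  T = -4.09 -> Y = -12.271 ✓
  T = -6.483 -> Y = -19.449 ✓
All samples match this transformation.

(c) 3T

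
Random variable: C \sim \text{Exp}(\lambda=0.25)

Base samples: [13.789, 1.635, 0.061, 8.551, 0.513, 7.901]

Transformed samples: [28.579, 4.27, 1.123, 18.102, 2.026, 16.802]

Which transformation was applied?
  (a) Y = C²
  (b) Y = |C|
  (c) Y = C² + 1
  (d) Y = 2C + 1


Checking option (d) Y = 2C + 1:
  C = 13.789 -> Y = 28.579 ✓
  C = 1.635 -> Y = 4.27 ✓
  C = 0.061 -> Y = 1.123 ✓
All samples match this transformation.

(d) 2C + 1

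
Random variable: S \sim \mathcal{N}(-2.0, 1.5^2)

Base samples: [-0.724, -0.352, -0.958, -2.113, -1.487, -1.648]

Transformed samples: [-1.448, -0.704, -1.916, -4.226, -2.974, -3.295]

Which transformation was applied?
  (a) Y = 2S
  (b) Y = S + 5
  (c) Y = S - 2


Checking option (a) Y = 2S:
  S = -0.724 -> Y = -1.448 ✓
  S = -0.352 -> Y = -0.704 ✓
  S = -0.958 -> Y = -1.916 ✓
All samples match this transformation.

(a) 2S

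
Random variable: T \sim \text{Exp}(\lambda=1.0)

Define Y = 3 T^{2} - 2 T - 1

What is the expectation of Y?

E[Y] = 3*E[T²] - 2*E[T] - 1
E[T] = 1
E[T²] = Var(T) + (E[T])² = 1 + 1 = 2
E[Y] = 3*2 - 2*1 - 1 = 3

3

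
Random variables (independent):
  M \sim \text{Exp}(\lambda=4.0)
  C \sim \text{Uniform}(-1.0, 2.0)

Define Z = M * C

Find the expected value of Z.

For independent RVs: E[XY] = E[X]*E[Y]
E[M] = 0.25
E[C] = 0.5
E[Z] = 0.25 * 0.5 = 0.125

0.125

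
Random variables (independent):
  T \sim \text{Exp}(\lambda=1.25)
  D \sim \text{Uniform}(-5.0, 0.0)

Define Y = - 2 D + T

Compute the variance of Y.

For independent RVs: Var(aX + bY) = a²Var(X) + b²Var(Y)
Var(T) = 0.64
Var(D) = 2.0833333
Var(Y) = 1²*0.64 + (-2)²*2.0833333
= 1*0.64 + 4*2.0833333 = 8.9733333

8.9733333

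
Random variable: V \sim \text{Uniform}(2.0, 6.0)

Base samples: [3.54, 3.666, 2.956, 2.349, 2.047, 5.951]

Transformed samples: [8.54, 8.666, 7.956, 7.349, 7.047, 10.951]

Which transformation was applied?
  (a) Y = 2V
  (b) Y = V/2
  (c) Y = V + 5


Checking option (c) Y = V + 5:
  V = 3.54 -> Y = 8.54 ✓
  V = 3.666 -> Y = 8.666 ✓
  V = 2.956 -> Y = 7.956 ✓
All samples match this transformation.

(c) V + 5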